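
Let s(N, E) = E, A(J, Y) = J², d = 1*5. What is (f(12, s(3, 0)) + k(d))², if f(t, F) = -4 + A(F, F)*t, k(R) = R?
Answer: 1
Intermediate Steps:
d = 5
f(t, F) = -4 + t*F² (f(t, F) = -4 + F²*t = -4 + t*F²)
(f(12, s(3, 0)) + k(d))² = ((-4 + 12*0²) + 5)² = ((-4 + 12*0) + 5)² = ((-4 + 0) + 5)² = (-4 + 5)² = 1² = 1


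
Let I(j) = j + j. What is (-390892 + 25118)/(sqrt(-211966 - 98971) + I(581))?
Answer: -425029388/1661181 + 365774*I*sqrt(310937)/1661181 ≈ -255.86 + 122.78*I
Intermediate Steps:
I(j) = 2*j
(-390892 + 25118)/(sqrt(-211966 - 98971) + I(581)) = (-390892 + 25118)/(sqrt(-211966 - 98971) + 2*581) = -365774/(sqrt(-310937) + 1162) = -365774/(I*sqrt(310937) + 1162) = -365774/(1162 + I*sqrt(310937))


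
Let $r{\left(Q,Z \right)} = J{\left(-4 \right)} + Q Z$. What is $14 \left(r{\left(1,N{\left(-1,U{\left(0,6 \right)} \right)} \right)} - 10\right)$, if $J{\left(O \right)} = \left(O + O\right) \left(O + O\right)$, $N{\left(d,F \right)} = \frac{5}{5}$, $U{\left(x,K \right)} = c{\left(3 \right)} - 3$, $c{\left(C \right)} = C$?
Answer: $770$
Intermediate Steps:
$U{\left(x,K \right)} = 0$ ($U{\left(x,K \right)} = 3 - 3 = 0$)
$N{\left(d,F \right)} = 1$ ($N{\left(d,F \right)} = 5 \cdot \frac{1}{5} = 1$)
$J{\left(O \right)} = 4 O^{2}$ ($J{\left(O \right)} = 2 O 2 O = 4 O^{2}$)
$r{\left(Q,Z \right)} = 64 + Q Z$ ($r{\left(Q,Z \right)} = 4 \left(-4\right)^{2} + Q Z = 4 \cdot 16 + Q Z = 64 + Q Z$)
$14 \left(r{\left(1,N{\left(-1,U{\left(0,6 \right)} \right)} \right)} - 10\right) = 14 \left(\left(64 + 1 \cdot 1\right) - 10\right) = 14 \left(\left(64 + 1\right) - 10\right) = 14 \left(65 - 10\right) = 14 \cdot 55 = 770$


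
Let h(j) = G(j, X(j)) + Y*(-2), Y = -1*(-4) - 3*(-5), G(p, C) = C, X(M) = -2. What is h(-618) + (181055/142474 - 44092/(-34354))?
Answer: -91640072381/2447275898 ≈ -37.446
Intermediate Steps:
Y = 19 (Y = 4 + 15 = 19)
h(j) = -40 (h(j) = -2 + 19*(-2) = -2 - 38 = -40)
h(-618) + (181055/142474 - 44092/(-34354)) = -40 + (181055/142474 - 44092/(-34354)) = -40 + (181055*(1/142474) - 44092*(-1/34354)) = -40 + (181055/142474 + 22046/17177) = -40 + 6250963539/2447275898 = -91640072381/2447275898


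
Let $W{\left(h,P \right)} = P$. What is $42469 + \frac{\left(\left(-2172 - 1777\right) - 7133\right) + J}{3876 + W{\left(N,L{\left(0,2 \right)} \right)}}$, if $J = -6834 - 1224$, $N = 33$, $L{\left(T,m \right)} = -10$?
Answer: $\frac{82083007}{1933} \approx 42464.0$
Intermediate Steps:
$J = -8058$ ($J = -6834 - 1224 = -8058$)
$42469 + \frac{\left(\left(-2172 - 1777\right) - 7133\right) + J}{3876 + W{\left(N,L{\left(0,2 \right)} \right)}} = 42469 + \frac{\left(\left(-2172 - 1777\right) - 7133\right) - 8058}{3876 - 10} = 42469 + \frac{\left(-3949 - 7133\right) - 8058}{3866} = 42469 + \left(-11082 - 8058\right) \frac{1}{3866} = 42469 - \frac{9570}{1933} = \frac{82083007}{1933}$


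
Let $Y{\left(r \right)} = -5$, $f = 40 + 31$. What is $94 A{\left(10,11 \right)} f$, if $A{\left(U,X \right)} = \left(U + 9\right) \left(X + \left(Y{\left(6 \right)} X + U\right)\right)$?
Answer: $-4311404$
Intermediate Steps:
$f = 71$
$A{\left(U,X \right)} = \left(9 + U\right) \left(U - 4 X\right)$ ($A{\left(U,X \right)} = \left(U + 9\right) \left(X + \left(- 5 X + U\right)\right) = \left(9 + U\right) \left(X + \left(U - 5 X\right)\right) = \left(9 + U\right) \left(U - 4 X\right)$)
$94 A{\left(10,11 \right)} f = 94 \left(10^{2} - 396 + 9 \cdot 10 - 40 \cdot 11\right) 71 = 94 \left(100 - 396 + 90 - 440\right) 71 = 94 \left(-646\right) 71 = \left(-60724\right) 71 = -4311404$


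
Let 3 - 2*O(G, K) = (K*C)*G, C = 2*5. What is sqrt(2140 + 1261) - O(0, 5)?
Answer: -3/2 + sqrt(3401) ≈ 56.818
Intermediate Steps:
C = 10
O(G, K) = 3/2 - 5*G*K (O(G, K) = 3/2 - K*10*G/2 = 3/2 - 10*K*G/2 = 3/2 - 5*G*K)
sqrt(2140 + 1261) - O(0, 5) = sqrt(2140 + 1261) - (3/2 - 5*0*5) = sqrt(3401) - (3/2 + 0) = sqrt(3401) - 1*3/2 = sqrt(3401) - 3/2 = -3/2 + sqrt(3401)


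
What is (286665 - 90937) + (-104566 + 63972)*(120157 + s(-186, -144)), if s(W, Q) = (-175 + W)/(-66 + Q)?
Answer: -512140367867/105 ≈ -4.8775e+9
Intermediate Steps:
s(W, Q) = (-175 + W)/(-66 + Q)
(286665 - 90937) + (-104566 + 63972)*(120157 + s(-186, -144)) = (286665 - 90937) + (-104566 + 63972)*(120157 + (-175 - 186)/(-66 - 144)) = 195728 - 40594*(120157 - 361/(-210)) = 195728 - 40594*(120157 - 1/210*(-361)) = 195728 - 40594*(120157 + 361/210) = 195728 - 40594*25233331/210 = 195728 - 512160919307/105 = -512140367867/105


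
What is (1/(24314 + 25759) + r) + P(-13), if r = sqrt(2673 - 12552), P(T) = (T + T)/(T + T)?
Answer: 50074/50073 + I*sqrt(9879) ≈ 1.0 + 99.393*I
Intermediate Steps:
P(T) = 1 (P(T) = (2*T)/((2*T)) = (2*T)*(1/(2*T)) = 1)
r = I*sqrt(9879) (r = sqrt(-9879) = I*sqrt(9879) ≈ 99.393*I)
(1/(24314 + 25759) + r) + P(-13) = (1/(24314 + 25759) + I*sqrt(9879)) + 1 = (1/50073 + I*sqrt(9879)) + 1 = 50074/50073 + I*sqrt(9879)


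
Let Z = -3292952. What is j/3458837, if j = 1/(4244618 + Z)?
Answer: 1/3291657572442 ≈ 3.0380e-13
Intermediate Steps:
j = 1/951666 (j = 1/(4244618 - 3292952) = 1/951666 ≈ 1.0508e-6)
j/3458837 = (1/951666)/3458837 = (1/951666)*(1/3458837) = 1/3291657572442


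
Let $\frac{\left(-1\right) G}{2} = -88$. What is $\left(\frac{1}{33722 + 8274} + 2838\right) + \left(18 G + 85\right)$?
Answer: $\frac{255797637}{41996} \approx 6091.0$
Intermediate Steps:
$G = 176$ ($G = \left(-2\right) \left(-88\right) = 176$)
$\left(\frac{1}{33722 + 8274} + 2838\right) + \left(18 G + 85\right) = \left(\frac{1}{33722 + 8274} + 2838\right) + \left(18 \cdot 176 + 85\right) = \left(\frac{1}{41996} + 2838\right) + \left(3168 + 85\right) = \left(\frac{1}{41996} + 2838\right) + 3253 = \frac{119184649}{41996} + 3253 = \frac{255797637}{41996}$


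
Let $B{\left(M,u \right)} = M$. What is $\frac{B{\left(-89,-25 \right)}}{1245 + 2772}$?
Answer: $- \frac{89}{4017} \approx -0.022156$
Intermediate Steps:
$\frac{B{\left(-89,-25 \right)}}{1245 + 2772} = - \frac{89}{1245 + 2772} = - \frac{89}{4017}$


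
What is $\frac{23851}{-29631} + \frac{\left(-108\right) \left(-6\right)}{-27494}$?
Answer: $- \frac{19851773}{23961021} \approx -0.8285$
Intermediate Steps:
$\frac{23851}{-29631} + \frac{\left(-108\right) \left(-6\right)}{-27494} = 23851 \left(- \frac{1}{29631}\right) + 648 \left(- \frac{1}{27494}\right) = - \frac{1403}{1743} - \frac{324}{13747} = - \frac{19851773}{23961021}$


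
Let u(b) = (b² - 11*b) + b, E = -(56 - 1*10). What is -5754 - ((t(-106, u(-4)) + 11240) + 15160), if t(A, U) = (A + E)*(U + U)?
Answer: -15130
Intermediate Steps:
E = -46 (E = -(56 - 10) = -1*46 = -46)
u(b) = b² - 10*b
t(A, U) = 2*U*(-46 + A) (t(A, U) = (A - 46)*(U + U) = (-46 + A)*(2*U) = 2*U*(-46 + A))
-5754 - ((t(-106, u(-4)) + 11240) + 15160) = -5754 - ((2*(-4*(-10 - 4))*(-46 - 106) + 11240) + 15160) = -5754 - ((2*(-4*(-14))*(-152) + 11240) + 15160) = -5754 - ((2*56*(-152) + 11240) + 15160) = -5754 - ((-17024 + 11240) + 15160) = -5754 - (-5784 + 15160) = -5754 - 1*9376 = -5754 - 9376 = -15130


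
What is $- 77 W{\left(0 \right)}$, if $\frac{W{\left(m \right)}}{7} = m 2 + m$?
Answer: $0$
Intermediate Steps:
$W{\left(m \right)} = 21 m$ ($W{\left(m \right)} = 7 \left(m 2 + m\right) = 7 \left(2 m + m\right) = 7 \cdot 3 m = 21 m$)
$- 77 W{\left(0 \right)} = - 77 \cdot 21 \cdot 0 = \left(-77\right) 0 = 0$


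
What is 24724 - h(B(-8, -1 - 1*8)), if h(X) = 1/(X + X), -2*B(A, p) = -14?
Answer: 346135/14 ≈ 24724.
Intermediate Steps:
B(A, p) = 7 (B(A, p) = -½*(-14) = 7)
h(X) = 1/(2*X)
24724 - h(B(-8, -1 - 1*8)) = 24724 - 1/(2*7) = 24724 - 1*1/14 = 24724 - 1/14 = 346135/14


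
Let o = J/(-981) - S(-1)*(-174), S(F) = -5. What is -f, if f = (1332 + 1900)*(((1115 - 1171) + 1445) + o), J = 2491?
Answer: -1637486336/981 ≈ -1.6692e+6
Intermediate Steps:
o = -855961/981 (o = 2491/(-981) - (-5)*(-174) = 2491*(-1/981) - 1*870 = -2491/981 - 870 = -855961/981 ≈ -872.54)
f = 1637486336/981 (f = (1332 + 1900)*(((1115 - 1171) + 1445) - 855961/981) = 3232*((-56 + 1445) - 855961/981) = 3232*(1389 - 855961/981) = 3232*(506648/981) = 1637486336/981 ≈ 1.6692e+6)
-f = -1*1637486336/981 = -1637486336/981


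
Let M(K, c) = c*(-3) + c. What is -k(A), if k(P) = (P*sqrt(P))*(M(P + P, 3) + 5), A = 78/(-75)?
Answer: -26*I*sqrt(26)/125 ≈ -1.0606*I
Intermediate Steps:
M(K, c) = -2*c (M(K, c) = -3*c + c = -2*c)
A = -26/25 (A = 78*(-1/75) = -26/25 ≈ -1.0400)
k(P) = -P**(3/2) (k(P) = (P*sqrt(P))*(-2*3 + 5) = P**(3/2)*(-6 + 5) = P**(3/2)*(-1) = -P**(3/2))
-k(A) = -(-1)*(-26/25)**(3/2) = -(-1)*(-26*I*sqrt(26)/125) = -26*I*sqrt(26)/125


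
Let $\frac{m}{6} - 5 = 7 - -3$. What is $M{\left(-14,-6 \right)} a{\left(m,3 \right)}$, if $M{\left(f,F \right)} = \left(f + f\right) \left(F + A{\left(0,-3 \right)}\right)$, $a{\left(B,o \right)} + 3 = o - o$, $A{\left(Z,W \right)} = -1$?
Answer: $-588$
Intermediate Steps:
$m = 90$ ($m = 30 + 6 \left(7 - -3\right) = 30 + 6 \left(7 + 3\right) = 30 + 6 \cdot 10 = 30 + 60 = 90$)
$a{\left(B,o \right)} = -3$ ($a{\left(B,o \right)} = -3 + \left(o - o\right) = -3 + 0 = -3$)
$M{\left(f,F \right)} = 2 f \left(-1 + F\right)$ ($M{\left(f,F \right)} = \left(f + f\right) \left(F - 1\right) = 2 f \left(-1 + F\right)$)
$M{\left(-14,-6 \right)} a{\left(m,3 \right)} = 2 \left(-14\right) \left(-1 - 6\right) \left(-3\right) = 2 \left(-14\right) \left(-7\right) \left(-3\right) = 196 \left(-3\right) = -588$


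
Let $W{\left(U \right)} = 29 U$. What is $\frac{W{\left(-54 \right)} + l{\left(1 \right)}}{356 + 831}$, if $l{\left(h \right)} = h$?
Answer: $- \frac{1565}{1187} \approx -1.3184$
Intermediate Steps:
$\frac{W{\left(-54 \right)} + l{\left(1 \right)}}{356 + 831} = \frac{29 \left(-54\right) + 1}{356 + 831} = \frac{-1566 + 1}{1187} = \left(-1565\right) \frac{1}{1187} = - \frac{1565}{1187}$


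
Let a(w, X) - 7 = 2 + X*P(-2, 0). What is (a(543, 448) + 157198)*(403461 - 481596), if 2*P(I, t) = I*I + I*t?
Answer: -12353377905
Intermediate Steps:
P(I, t) = I²/2 + I*t/2 (P(I, t) = (I*I + I*t)/2 = (I² + I*t)/2 = I²/2 + I*t/2)
a(w, X) = 9 + 2*X (a(w, X) = 7 + (2 + X*((½)*(-2)*(-2 + 0))) = 7 + (2 + X*((½)*(-2)*(-2))) = 7 + (2 + X*2) = 7 + (2 + 2*X) = 9 + 2*X)
(a(543, 448) + 157198)*(403461 - 481596) = ((9 + 2*448) + 157198)*(403461 - 481596) = ((9 + 896) + 157198)*(-78135) = (905 + 157198)*(-78135) = 158103*(-78135) = -12353377905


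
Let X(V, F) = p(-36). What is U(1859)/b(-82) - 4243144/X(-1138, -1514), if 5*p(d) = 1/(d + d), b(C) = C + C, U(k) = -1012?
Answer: 62628805693/41 ≈ 1.5275e+9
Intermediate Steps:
b(C) = 2*C
p(d) = 1/(10*d) (p(d) = 1/(5*(d + d)) = 1/(5*((2*d))) = (1/(2*d))/5 = 1/(10*d))
X(V, F) = -1/360 (X(V, F) = (⅒)/(-36) = (⅒)*(-1/36) = -1/360)
U(1859)/b(-82) - 4243144/X(-1138, -1514) = -1012/(2*(-82)) - 4243144/(-1/360) = -1012/(-164) - 4243144*(-360) = -1012*(-1/164) + 1527531840 = 253/41 + 1527531840 = 62628805693/41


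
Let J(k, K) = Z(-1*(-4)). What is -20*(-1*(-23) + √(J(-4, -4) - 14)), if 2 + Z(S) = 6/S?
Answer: -460 - 10*I*√58 ≈ -460.0 - 76.158*I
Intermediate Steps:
Z(S) = -2 + 6/S
J(k, K) = -½ (J(k, K) = -2 + 6/((-1*(-4))) = -2 + 6/4 = -2 + 6*(¼) = -2 + 3/2 = -½)
-20*(-1*(-23) + √(J(-4, -4) - 14)) = -20*(-1*(-23) + √(-½ - 14)) = -20*(23 + √(-29/2)) = -20*(23 + I*√58/2) = -460 - 10*I*√58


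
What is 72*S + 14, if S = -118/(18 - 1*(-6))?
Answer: -340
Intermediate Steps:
S = -59/12 (S = -118/(18 + 6) = -118/24 = -118*1/24 = -59/12 ≈ -4.9167)
72*S + 14 = 72*(-59/12) + 14 = -354 + 14 = -340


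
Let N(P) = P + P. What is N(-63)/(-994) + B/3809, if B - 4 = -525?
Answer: -2710/270439 ≈ -0.010021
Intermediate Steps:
B = -521 (B = 4 - 525 = -521)
N(P) = 2*P
N(-63)/(-994) + B/3809 = (2*(-63))/(-994) - 521/3809 = -126*(-1/994) - 521*1/3809 = 9/71 - 521/3809 = -2710/270439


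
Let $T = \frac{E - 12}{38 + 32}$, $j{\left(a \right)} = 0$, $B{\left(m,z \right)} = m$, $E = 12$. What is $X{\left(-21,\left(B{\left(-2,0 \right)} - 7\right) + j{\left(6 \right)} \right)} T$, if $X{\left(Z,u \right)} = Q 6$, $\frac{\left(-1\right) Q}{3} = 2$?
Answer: $0$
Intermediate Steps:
$Q = -6$ ($Q = \left(-3\right) 2 = -6$)
$X{\left(Z,u \right)} = -36$ ($X{\left(Z,u \right)} = \left(-6\right) 6 = -36$)
$T = 0$ ($T = \frac{12 - 12}{38 + 32} = \frac{0}{70} = 0 \cdot \frac{1}{70} = 0$)
$X{\left(-21,\left(B{\left(-2,0 \right)} - 7\right) + j{\left(6 \right)} \right)} T = \left(-36\right) 0 = 0$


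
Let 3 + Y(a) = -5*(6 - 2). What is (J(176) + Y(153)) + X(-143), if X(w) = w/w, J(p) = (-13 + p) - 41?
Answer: 100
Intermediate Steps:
J(p) = -54 + p
Y(a) = -23 (Y(a) = -3 - 5*(6 - 2) = -3 - 5*4 = -3 - 20 = -23)
X(w) = 1
(J(176) + Y(153)) + X(-143) = ((-54 + 176) - 23) + 1 = (122 - 23) + 1 = 99 + 1 = 100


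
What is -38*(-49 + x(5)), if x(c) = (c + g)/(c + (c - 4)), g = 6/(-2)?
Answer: 5548/3 ≈ 1849.3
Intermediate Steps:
g = -3 (g = 6*(-½) = -3)
x(c) = (-3 + c)/(-4 + 2*c) (x(c) = (c - 3)/(c + (c - 4)) = (-3 + c)/(c + (-4 + c)) = (-3 + c)/(-4 + 2*c))
-38*(-49 + x(5)) = -38*(-49 + (-3 + 5)/(2*(-2 + 5))) = -38*(-49 + (½)*2/3) = -38*(-49 + (½)*(⅓)*2) = -38*(-49 + ⅓) = -38*(-146/3) = 5548/3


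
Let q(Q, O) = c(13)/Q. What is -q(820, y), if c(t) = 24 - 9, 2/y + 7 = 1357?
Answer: -3/164 ≈ -0.018293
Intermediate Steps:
y = 1/675 (y = 2/(-7 + 1357) = 2/1350 = 2*(1/1350) = 1/675 ≈ 0.0014815)
c(t) = 15
q(Q, O) = 15/Q
-q(820, y) = -15/820 = -1*3/164 = -3/164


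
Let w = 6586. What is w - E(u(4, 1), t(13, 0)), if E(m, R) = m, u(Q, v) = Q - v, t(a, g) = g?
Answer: 6583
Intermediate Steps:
w - E(u(4, 1), t(13, 0)) = 6586 - (4 - 1*1) = 6586 - (4 - 1) = 6586 - 1*3 = 6586 - 3 = 6583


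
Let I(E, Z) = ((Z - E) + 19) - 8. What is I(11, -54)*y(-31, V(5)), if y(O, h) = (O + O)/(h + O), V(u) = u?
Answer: -1674/13 ≈ -128.77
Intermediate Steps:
I(E, Z) = 11 + Z - E (I(E, Z) = (19 + Z - E) - 8 = 11 + Z - E)
y(O, h) = 2*O/(O + h) (y(O, h) = (2*O)/(O + h) = 2*O/(O + h))
I(11, -54)*y(-31, V(5)) = (11 - 54 - 1*11)*(2*(-31)/(-31 + 5)) = (11 - 54 - 11)*(2*(-31)/(-26)) = -108*(-31)*(-1)/26 = -54*31/13 = -1674/13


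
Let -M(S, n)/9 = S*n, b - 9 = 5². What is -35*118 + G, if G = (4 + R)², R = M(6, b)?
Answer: 3352094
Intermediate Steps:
b = 34 (b = 9 + 5² = 9 + 25 = 34)
M(S, n) = -9*S*n
R = -1836 (R = -9*6*34 = -1836)
G = 3356224 (G = (4 - 1836)² = (-1832)² = 3356224)
-35*118 + G = -35*118 + 3356224 = -4130 + 3356224 = 3352094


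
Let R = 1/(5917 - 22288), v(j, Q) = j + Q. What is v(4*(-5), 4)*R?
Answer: 16/16371 ≈ 0.00097734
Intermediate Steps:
v(j, Q) = Q + j
R = -1/16371 (R = 1/(-16371) = -1/16371 ≈ -6.1084e-5)
v(4*(-5), 4)*R = (4 + 4*(-5))*(-1/16371) = (4 - 20)*(-1/16371) = -16*(-1/16371) = 16/16371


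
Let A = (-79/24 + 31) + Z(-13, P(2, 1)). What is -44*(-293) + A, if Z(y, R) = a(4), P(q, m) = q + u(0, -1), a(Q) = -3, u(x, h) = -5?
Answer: 310001/24 ≈ 12917.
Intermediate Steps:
P(q, m) = -5 + q (P(q, m) = q - 5 = -5 + q)
Z(y, R) = -3
A = 593/24 (A = (-79/24 + 31) - 3 = 665/24 - 3 = 593/24 ≈ 24.708)
-44*(-293) + A = -44*(-293) + 593/24 = 12892 + 593/24 = 310001/24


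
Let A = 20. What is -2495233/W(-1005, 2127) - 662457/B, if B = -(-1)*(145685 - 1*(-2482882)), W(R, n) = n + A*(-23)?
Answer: -2186663812310/1460607063 ≈ -1497.1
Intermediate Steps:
W(R, n) = -460 + n (W(R, n) = n + 20*(-23) = n - 460 = -460 + n)
B = 2628567 (B = -(-1)*(145685 + 2482882) = -(-1)*2628567 = -1*(-2628567) = 2628567)
-2495233/W(-1005, 2127) - 662457/B = -2495233/(-460 + 2127) - 662457/2628567 = -2495233/1667 - 662457*1/2628567 = -2495233*1/1667 - 220819/876189 = -2495233/1667 - 220819/876189 = -2186663812310/1460607063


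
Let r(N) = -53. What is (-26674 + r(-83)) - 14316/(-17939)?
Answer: -479441337/17939 ≈ -26726.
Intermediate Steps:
(-26674 + r(-83)) - 14316/(-17939) = (-26674 - 53) - 14316/(-17939) = -26727 - 14316*(-1/17939) = -26727 + 14316/17939 = -479441337/17939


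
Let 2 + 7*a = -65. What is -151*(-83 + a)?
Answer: 97848/7 ≈ 13978.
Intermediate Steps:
a = -67/7 (a = -2/7 + (⅐)*(-65) = -2/7 - 65/7 = -67/7 ≈ -9.5714)
-151*(-83 + a) = -151*(-83 - 67/7) = -151*(-648/7) = 97848/7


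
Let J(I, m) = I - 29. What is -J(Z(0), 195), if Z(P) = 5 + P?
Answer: 24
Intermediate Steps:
J(I, m) = -29 + I
-J(Z(0), 195) = -(-29 + (5 + 0)) = -(-29 + 5) = -1*(-24) = 24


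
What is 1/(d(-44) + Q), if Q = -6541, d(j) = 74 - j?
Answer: -1/6423 ≈ -0.00015569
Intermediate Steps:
1/(d(-44) + Q) = 1/((74 - 1*(-44)) - 6541) = 1/((74 + 44) - 6541) = 1/(118 - 6541) = 1/(-6423) = -1/6423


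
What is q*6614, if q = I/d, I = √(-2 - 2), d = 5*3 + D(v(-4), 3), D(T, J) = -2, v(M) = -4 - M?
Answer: 13228*I/13 ≈ 1017.5*I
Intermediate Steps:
d = 13 (d = 5*3 - 2 = 15 - 2 = 13)
I = 2*I (I = √(-4) = 2*I ≈ 2.0*I)
q = 2*I/13 (q = (2*I)/13 = (2*I)*(1/13) = 2*I/13 ≈ 0.15385*I)
q*6614 = (2*I/13)*6614 = 13228*I/13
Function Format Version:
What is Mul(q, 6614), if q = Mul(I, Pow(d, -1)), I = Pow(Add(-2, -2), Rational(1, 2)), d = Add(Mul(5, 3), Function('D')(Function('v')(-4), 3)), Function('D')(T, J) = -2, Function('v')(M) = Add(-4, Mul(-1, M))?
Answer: Mul(Rational(13228, 13), I) ≈ Mul(1017.5, I)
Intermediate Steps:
d = 13 (d = Add(Mul(5, 3), -2) = Add(15, -2) = 13)
I = Mul(2, I) (I = Pow(-4, Rational(1, 2)) = Mul(2, I) ≈ Mul(2.0000, I))
q = Mul(Rational(2, 13), I) (q = Mul(Mul(2, I), Pow(13, -1)) = Mul(Mul(2, I), Rational(1, 13)) = Mul(Rational(2, 13), I) ≈ Mul(0.15385, I))
Mul(q, 6614) = Mul(Mul(Rational(2, 13), I), 6614) = Mul(Rational(13228, 13), I)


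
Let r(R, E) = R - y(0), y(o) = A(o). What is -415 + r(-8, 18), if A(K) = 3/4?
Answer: -1695/4 ≈ -423.75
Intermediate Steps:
A(K) = ¾ (A(K) = 3*(¼) = ¾)
y(o) = ¾
r(R, E) = -¾ + R (r(R, E) = R - 1*¾ = R - ¾ = -¾ + R)
-415 + r(-8, 18) = -415 + (-¾ - 8) = -415 - 35/4 = -1695/4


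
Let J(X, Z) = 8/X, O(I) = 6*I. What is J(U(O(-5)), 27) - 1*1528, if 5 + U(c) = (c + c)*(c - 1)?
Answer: -2834432/1855 ≈ -1528.0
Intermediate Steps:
U(c) = -5 + 2*c*(-1 + c) (U(c) = -5 + (c + c)*(c - 1) = -5 + (2*c)*(-1 + c) = -5 + 2*c*(-1 + c))
J(U(O(-5)), 27) - 1*1528 = 8/(-5 - 12*(-5) + 2*(6*(-5))²) - 1*1528 = 8/(-5 - 2*(-30) + 2*(-30)²) - 1528 = 8/(-5 + 60 + 2*900) - 1528 = 8/(-5 + 60 + 1800) - 1528 = 8/1855 - 1528 = -2834432/1855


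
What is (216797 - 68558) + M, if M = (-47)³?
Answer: 44416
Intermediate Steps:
M = -103823
(216797 - 68558) + M = (216797 - 68558) - 103823 = 148239 - 103823 = 44416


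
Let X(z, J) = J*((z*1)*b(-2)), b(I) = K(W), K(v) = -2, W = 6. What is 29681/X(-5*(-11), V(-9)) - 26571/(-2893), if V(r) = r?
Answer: 10197493/260370 ≈ 39.165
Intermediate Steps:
b(I) = -2
X(z, J) = -2*J*z (X(z, J) = J*((z*1)*(-2)) = J*(z*(-2)) = J*(-2*z) = -2*J*z)
29681/X(-5*(-11), V(-9)) - 26571/(-2893) = 29681/((-2*(-9)*(-5*(-11)))) - 26571/(-2893) = 29681/((-2*(-9)*55)) - 26571*(-1/2893) = 29681/990 + 26571/2893 = 10197493/260370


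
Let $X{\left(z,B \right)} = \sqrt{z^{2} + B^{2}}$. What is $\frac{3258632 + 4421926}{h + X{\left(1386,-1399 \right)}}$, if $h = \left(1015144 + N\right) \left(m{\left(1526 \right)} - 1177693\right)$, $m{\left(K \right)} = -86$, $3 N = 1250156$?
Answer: $- \frac{4317543189698061224}{948001642544770786420553} - \frac{2560186 \sqrt{3878197}}{948001642544770786420553} \approx -4.5544 \cdot 10^{-6}$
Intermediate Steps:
$N = \frac{1250156}{3}$ ($N = \frac{1}{3} \cdot 1250156 = \frac{1250156}{3} \approx 4.1672 \cdot 10^{5}$)
$X{\left(z,B \right)} = \sqrt{B^{2} + z^{2}}$
$h = -1686417779684$ ($h = \left(1015144 + \frac{1250156}{3}\right) \left(-86 - 1177693\right) = \frac{4295588}{3} \left(-1177779\right) = -1686417779684$)
$\frac{3258632 + 4421926}{h + X{\left(1386,-1399 \right)}} = \frac{3258632 + 4421926}{-1686417779684 + \sqrt{\left(-1399\right)^{2} + 1386^{2}}} = \frac{7680558}{-1686417779684 + \sqrt{1957201 + 1920996}} = \frac{7680558}{-1686417779684 + \sqrt{3878197}}$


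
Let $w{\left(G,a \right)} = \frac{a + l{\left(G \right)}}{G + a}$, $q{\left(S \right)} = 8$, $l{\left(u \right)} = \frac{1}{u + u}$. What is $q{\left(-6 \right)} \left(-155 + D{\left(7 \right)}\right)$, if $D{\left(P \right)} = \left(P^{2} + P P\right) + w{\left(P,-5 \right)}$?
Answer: $- \frac{3330}{7} \approx -475.71$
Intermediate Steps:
$l{\left(u \right)} = \frac{1}{2 u}$
$w{\left(G,a \right)} = \frac{a + \frac{1}{2 G}}{G + a}$
$D{\left(P \right)} = 2 P^{2} + \frac{\frac{1}{2} - 5 P}{P \left(-5 + P\right)}$ ($D{\left(P \right)} = \left(P^{2} + P P\right) + \frac{\frac{1}{2} + P \left(-5\right)}{P \left(P - 5\right)} = \left(P^{2} + P^{2}\right) + \frac{\frac{1}{2} - 5 P}{P \left(-5 + P\right)} = 2 P^{2} + \frac{\frac{1}{2} - 5 P}{P \left(-5 + P\right)}$)
$q{\left(-6 \right)} \left(-155 + D{\left(7 \right)}\right) = 8 \left(-155 + \frac{1 - 70 + 4 \cdot 7^{3} \left(-5 + 7\right)}{2 \cdot 7 \left(-5 + 7\right)}\right) = 8 \left(-155 + \frac{1}{2} \cdot \frac{1}{7} \cdot \frac{1}{2} \left(1 - 70 + 4 \cdot 343 \cdot 2\right)\right) = 8 \left(-155 + \frac{1}{2} \cdot \frac{1}{7} \cdot \frac{1}{2} \left(1 - 70 + 2744\right)\right) = 8 \left(-155 + \frac{1}{2} \cdot \frac{1}{7} \cdot \frac{1}{2} \cdot 2675\right) = 8 \left(-155 + \frac{2675}{28}\right) = 8 \left(- \frac{1665}{28}\right) = - \frac{3330}{7}$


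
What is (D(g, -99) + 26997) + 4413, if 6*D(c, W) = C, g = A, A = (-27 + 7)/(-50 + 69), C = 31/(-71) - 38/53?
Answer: 236390213/7526 ≈ 31410.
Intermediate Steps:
C = -4341/3763 (C = 31*(-1/71) - 38*1/53 = -31/71 - 38/53 = -4341/3763 ≈ -1.1536)
A = -20/19 ≈ -1.0526
g = -20/19 ≈ -1.0526
D(c, W) = -1447/7526 (D(c, W) = (⅙)*(-4341/3763) = -1447/7526)
(D(g, -99) + 26997) + 4413 = (-1447/7526 + 26997) + 4413 = 203177975/7526 + 4413 = 236390213/7526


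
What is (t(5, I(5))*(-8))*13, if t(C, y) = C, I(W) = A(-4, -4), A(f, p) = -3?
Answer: -520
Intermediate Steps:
I(W) = -3
(t(5, I(5))*(-8))*13 = (5*(-8))*13 = -40*13 = -520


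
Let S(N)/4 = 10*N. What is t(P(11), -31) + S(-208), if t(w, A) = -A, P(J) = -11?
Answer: -8289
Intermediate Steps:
S(N) = 40*N (S(N) = 4*(10*N) = 40*N)
t(P(11), -31) + S(-208) = -1*(-31) + 40*(-208) = 31 - 8320 = -8289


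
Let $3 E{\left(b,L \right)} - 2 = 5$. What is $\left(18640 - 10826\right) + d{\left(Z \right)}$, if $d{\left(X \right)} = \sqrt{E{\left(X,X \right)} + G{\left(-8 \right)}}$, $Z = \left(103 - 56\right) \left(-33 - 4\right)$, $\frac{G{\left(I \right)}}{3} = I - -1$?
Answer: $7814 + \frac{2 i \sqrt{42}}{3} \approx 7814.0 + 4.3205 i$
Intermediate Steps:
$G{\left(I \right)} = 3 + 3 I$ ($G{\left(I \right)} = 3 \left(I - -1\right) = 3 \left(I + 1\right) = 3 \left(1 + I\right) = 3 + 3 I$)
$Z = -1739$ ($Z = 47 \left(-37\right) = -1739$)
$E{\left(b,L \right)} = \frac{7}{3}$ ($E{\left(b,L \right)} = \frac{2}{3} + \frac{1}{3} \cdot 5 = \frac{2}{3} + \frac{5}{3} = \frac{7}{3}$)
$d{\left(X \right)} = \frac{2 i \sqrt{42}}{3}$ ($d{\left(X \right)} = \sqrt{\frac{7}{3} + \left(3 + 3 \left(-8\right)\right)} = \sqrt{\frac{7}{3} + \left(3 - 24\right)} = \sqrt{\frac{7}{3} - 21} = \sqrt{- \frac{56}{3}} = \frac{2 i \sqrt{42}}{3}$)
$\left(18640 - 10826\right) + d{\left(Z \right)} = \left(18640 - 10826\right) + \frac{2 i \sqrt{42}}{3} = 7814 + \frac{2 i \sqrt{42}}{3}$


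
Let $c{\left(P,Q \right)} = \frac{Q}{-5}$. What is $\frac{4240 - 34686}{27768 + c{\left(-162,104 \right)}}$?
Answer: $- \frac{5855}{5336} \approx -1.0973$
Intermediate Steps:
$c{\left(P,Q \right)} = - \frac{Q}{5}$ ($c{\left(P,Q \right)} = Q \left(- \frac{1}{5}\right) = - \frac{Q}{5}$)
$\frac{4240 - 34686}{27768 + c{\left(-162,104 \right)}} = \frac{4240 - 34686}{27768 - \frac{104}{5}} = - \frac{30446}{27768 - \frac{104}{5}} = - \frac{30446}{\frac{138736}{5}} = \left(-30446\right) \frac{5}{138736} = - \frac{5855}{5336}$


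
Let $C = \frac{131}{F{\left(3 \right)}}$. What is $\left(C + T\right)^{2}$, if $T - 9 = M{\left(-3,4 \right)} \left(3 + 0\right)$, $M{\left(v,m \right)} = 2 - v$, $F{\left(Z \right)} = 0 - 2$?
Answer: $\frac{6889}{4} \approx 1722.3$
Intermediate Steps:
$F{\left(Z \right)} = -2$ ($F{\left(Z \right)} = 0 - 2 = -2$)
$C = - \frac{131}{2}$ ($C = \frac{131}{-2} = 131 \left(- \frac{1}{2}\right) = - \frac{131}{2} \approx -65.5$)
$T = 24$ ($T = 9 + \left(2 - -3\right) \left(3 + 0\right) = 9 + \left(2 + 3\right) 3 = 9 + 5 \cdot 3 = 9 + 15 = 24$)
$\left(C + T\right)^{2} = \left(- \frac{131}{2} + 24\right)^{2} = \left(- \frac{83}{2}\right)^{2} = \frac{6889}{4}$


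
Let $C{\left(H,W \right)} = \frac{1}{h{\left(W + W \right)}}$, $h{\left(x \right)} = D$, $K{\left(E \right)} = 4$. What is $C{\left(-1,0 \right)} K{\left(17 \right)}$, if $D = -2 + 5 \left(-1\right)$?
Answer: $- \frac{4}{7} \approx -0.57143$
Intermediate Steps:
$D = -7$ ($D = -2 - 5 = -7$)
$h{\left(x \right)} = -7$
$C{\left(H,W \right)} = - \frac{1}{7}$ ($C{\left(H,W \right)} = \frac{1}{-7} = - \frac{1}{7}$)
$C{\left(-1,0 \right)} K{\left(17 \right)} = \left(- \frac{1}{7}\right) 4 = - \frac{4}{7}$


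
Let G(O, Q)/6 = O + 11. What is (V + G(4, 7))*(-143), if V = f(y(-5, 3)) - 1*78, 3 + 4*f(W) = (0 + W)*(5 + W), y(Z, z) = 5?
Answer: -13585/4 ≈ -3396.3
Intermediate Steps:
G(O, Q) = 66 + 6*O (G(O, Q) = 6*(O + 11) = 6*(11 + O) = 66 + 6*O)
f(W) = -3/4 + W*(5 + W)/4 (f(W) = -3/4 + ((0 + W)*(5 + W))/4 = -3/4 + (W*(5 + W))/4 = -3/4 + W*(5 + W)/4)
V = -265/4 (V = (-3/4 + (1/4)*5**2 + (5/4)*5) - 1*78 = (-3/4 + (1/4)*25 + 25/4) - 78 = (-3/4 + 25/4 + 25/4) - 78 = 47/4 - 78 = -265/4 ≈ -66.250)
(V + G(4, 7))*(-143) = (-265/4 + (66 + 6*4))*(-143) = (-265/4 + (66 + 24))*(-143) = (-265/4 + 90)*(-143) = (95/4)*(-143) = -13585/4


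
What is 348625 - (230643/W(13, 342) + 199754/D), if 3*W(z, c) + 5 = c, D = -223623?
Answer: 26118047620706/75360951 ≈ 3.4657e+5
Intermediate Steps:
W(z, c) = -5/3 + c/3
348625 - (230643/W(13, 342) + 199754/D) = 348625 - (230643/(-5/3 + (1/3)*342) + 199754/(-223623)) = 348625 - (230643/(-5/3 + 114) + 199754*(-1/223623)) = 348625 - (230643/(337/3) - 199754/223623) = 348625 - (230643*(3/337) - 199754/223623) = 348625 - (691929/337 - 199754/223623) = 348625 - 1*154663921669/75360951 = 348625 - 154663921669/75360951 = 26118047620706/75360951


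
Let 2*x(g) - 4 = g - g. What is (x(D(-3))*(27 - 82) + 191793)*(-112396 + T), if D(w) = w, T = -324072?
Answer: -83663495644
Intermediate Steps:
x(g) = 2 (x(g) = 2 + (g - g)/2 = 2 + (½)*0 = 2 + 0 = 2)
(x(D(-3))*(27 - 82) + 191793)*(-112396 + T) = (2*(27 - 82) + 191793)*(-112396 - 324072) = (2*(-55) + 191793)*(-436468) = (-110 + 191793)*(-436468) = 191683*(-436468) = -83663495644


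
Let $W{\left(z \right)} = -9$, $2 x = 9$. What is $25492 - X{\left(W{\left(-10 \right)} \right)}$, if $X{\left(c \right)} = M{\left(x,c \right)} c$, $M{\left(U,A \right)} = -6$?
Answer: $25438$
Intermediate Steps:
$x = \frac{9}{2}$ ($x = \frac{1}{2} \cdot 9 = \frac{9}{2} \approx 4.5$)
$X{\left(c \right)} = - 6 c$
$25492 - X{\left(W{\left(-10 \right)} \right)} = 25492 - \left(-6\right) \left(-9\right) = 25492 - 54 = 25438$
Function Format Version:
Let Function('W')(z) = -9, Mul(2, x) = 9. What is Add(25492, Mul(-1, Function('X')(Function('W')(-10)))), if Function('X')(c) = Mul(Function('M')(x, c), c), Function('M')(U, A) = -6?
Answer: 25438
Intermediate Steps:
x = Rational(9, 2) (x = Mul(Rational(1, 2), 9) = Rational(9, 2) ≈ 4.5000)
Function('X')(c) = Mul(-6, c)
Add(25492, Mul(-1, Function('X')(Function('W')(-10)))) = Add(25492, Mul(-1, Mul(-6, -9))) = Add(25492, Mul(-1, 54)) = Add(25492, -54) = 25438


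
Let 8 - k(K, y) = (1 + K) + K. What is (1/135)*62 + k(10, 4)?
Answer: -1693/135 ≈ -12.541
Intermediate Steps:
k(K, y) = 7 - 2*K (k(K, y) = 8 - ((1 + K) + K) = 8 - (1 + 2*K) = 8 + (-1 - 2*K) = 7 - 2*K)
(1/135)*62 + k(10, 4) = (1/135)*62 + (7 - 2*10) = (1*(1/135))*62 + (7 - 20) = (1/135)*62 - 13 = 62/135 - 13 = -1693/135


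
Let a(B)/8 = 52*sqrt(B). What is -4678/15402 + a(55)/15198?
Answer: -2339/7701 + 208*sqrt(55)/7599 ≈ -0.10073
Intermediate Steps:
a(B) = 416*sqrt(B) (a(B) = 8*(52*sqrt(B)) = 416*sqrt(B))
-4678/15402 + a(55)/15198 = -4678/15402 + (416*sqrt(55))/15198 = -4678*1/15402 + (416*sqrt(55))*(1/15198) = -2339/7701 + 208*sqrt(55)/7599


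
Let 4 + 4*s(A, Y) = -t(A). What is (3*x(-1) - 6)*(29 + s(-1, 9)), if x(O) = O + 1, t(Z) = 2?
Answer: -165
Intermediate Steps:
x(O) = 1 + O
s(A, Y) = -3/2 (s(A, Y) = -1 + (-1*2)/4 = -1 + (¼)*(-2) = -1 - ½ = -3/2)
(3*x(-1) - 6)*(29 + s(-1, 9)) = (3*(1 - 1) - 6)*(29 - 3/2) = (3*0 - 6)*(55/2) = (0 - 6)*(55/2) = -6*55/2 = -165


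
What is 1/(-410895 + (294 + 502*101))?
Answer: -1/359899 ≈ -2.7786e-6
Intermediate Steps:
1/(-410895 + (294 + 502*101)) = 1/(-410895 + (294 + 50702)) = 1/(-410895 + 50996) = 1/(-359899) = -1/359899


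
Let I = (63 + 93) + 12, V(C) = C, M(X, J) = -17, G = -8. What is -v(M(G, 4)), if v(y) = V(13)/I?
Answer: -13/168 ≈ -0.077381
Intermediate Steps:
I = 168 (I = 156 + 12 = 168)
v(y) = 13/168
-v(M(G, 4)) = -1*13/168 = -13/168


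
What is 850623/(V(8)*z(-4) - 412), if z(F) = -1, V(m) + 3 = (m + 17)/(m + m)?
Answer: -13609968/6569 ≈ -2071.8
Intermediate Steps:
V(m) = -3 + (17 + m)/(2*m) (V(m) = -3 + (m + 17)/(m + m) = -3 + (17 + m)/((2*m)) = -3 + (17 + m)*(1/(2*m)) = -3 + (17 + m)/(2*m))
850623/(V(8)*z(-4) - 412) = 850623/(((1/2)*(17 - 5*8)/8)*(-1) - 412) = 850623/(((1/2)*(1/8)*(17 - 40))*(-1) - 412) = 850623/(((1/2)*(1/8)*(-23))*(-1) - 412) = 850623/(-23/16*(-1) - 412) = 850623/(23/16 - 412) = 850623/(-6569/16) = 850623*(-16/6569) = -13609968/6569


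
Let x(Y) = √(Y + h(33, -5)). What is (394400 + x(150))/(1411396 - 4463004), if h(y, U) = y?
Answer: -49300/381451 - √183/3051608 ≈ -0.12925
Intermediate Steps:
x(Y) = √(33 + Y) (x(Y) = √(Y + 33) = √(33 + Y))
(394400 + x(150))/(1411396 - 4463004) = (394400 + √(33 + 150))/(1411396 - 4463004) = (394400 + √183)/(-3051608) = (394400 + √183)*(-1/3051608) = -49300/381451 - √183/3051608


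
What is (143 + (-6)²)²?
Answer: 32041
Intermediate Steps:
(143 + (-6)²)² = (143 + 36)² = 179² = 32041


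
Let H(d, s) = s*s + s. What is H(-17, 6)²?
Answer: 1764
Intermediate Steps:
H(d, s) = s + s² (H(d, s) = s² + s = s + s²)
H(-17, 6)² = (6*(1 + 6))² = (6*7)² = 42² = 1764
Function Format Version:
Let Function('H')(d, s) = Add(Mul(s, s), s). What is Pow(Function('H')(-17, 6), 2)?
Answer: 1764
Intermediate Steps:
Function('H')(d, s) = Add(s, Pow(s, 2)) (Function('H')(d, s) = Add(Pow(s, 2), s) = Add(s, Pow(s, 2)))
Pow(Function('H')(-17, 6), 2) = Pow(Mul(6, Add(1, 6)), 2) = Pow(Mul(6, 7), 2) = Pow(42, 2) = 1764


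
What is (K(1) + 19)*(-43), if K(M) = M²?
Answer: -860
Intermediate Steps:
(K(1) + 19)*(-43) = (1² + 19)*(-43) = (1 + 19)*(-43) = 20*(-43) = -860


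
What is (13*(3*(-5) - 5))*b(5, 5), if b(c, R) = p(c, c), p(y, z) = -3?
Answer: 780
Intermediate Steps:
b(c, R) = -3
(13*(3*(-5) - 5))*b(5, 5) = (13*(3*(-5) - 5))*(-3) = (13*(-15 - 5))*(-3) = (13*(-20))*(-3) = -260*(-3) = 780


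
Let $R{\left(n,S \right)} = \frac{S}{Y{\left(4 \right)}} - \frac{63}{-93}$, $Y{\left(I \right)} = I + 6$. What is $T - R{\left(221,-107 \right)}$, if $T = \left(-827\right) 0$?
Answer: $\frac{3107}{310} \approx 10.023$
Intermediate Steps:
$Y{\left(I \right)} = 6 + I$
$R{\left(n,S \right)} = \frac{21}{31} + \frac{S}{10}$ ($R{\left(n,S \right)} = \frac{S}{6 + 4} - \frac{63}{-93} = \frac{S}{10} - - \frac{21}{31} = S \frac{1}{10} + \frac{21}{31} = \frac{S}{10} + \frac{21}{31} = \frac{21}{31} + \frac{S}{10}$)
$T = 0$
$T - R{\left(221,-107 \right)} = 0 - \left(\frac{21}{31} + \frac{1}{10} \left(-107\right)\right) = 0 - \left(\frac{21}{31} - \frac{107}{10}\right) = 0 - - \frac{3107}{310} = 0 + \frac{3107}{310} = \frac{3107}{310}$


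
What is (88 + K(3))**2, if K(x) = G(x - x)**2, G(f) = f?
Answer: 7744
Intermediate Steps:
K(x) = 0 (K(x) = (x - x)**2 = 0**2 = 0)
(88 + K(3))**2 = (88 + 0)**2 = 88**2 = 7744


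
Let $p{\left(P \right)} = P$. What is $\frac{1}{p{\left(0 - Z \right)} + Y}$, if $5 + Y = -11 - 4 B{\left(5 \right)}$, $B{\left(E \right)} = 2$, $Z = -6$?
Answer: $- \frac{1}{18} \approx -0.055556$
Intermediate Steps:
$Y = -24$ ($Y = -5 - 19 = -24$)
$\frac{1}{p{\left(0 - Z \right)} + Y} = \frac{1}{\left(0 - -6\right) - 24} = \frac{1}{\left(0 + 6\right) - 24} = \frac{1}{6 - 24} = \frac{1}{-18} = - \frac{1}{18}$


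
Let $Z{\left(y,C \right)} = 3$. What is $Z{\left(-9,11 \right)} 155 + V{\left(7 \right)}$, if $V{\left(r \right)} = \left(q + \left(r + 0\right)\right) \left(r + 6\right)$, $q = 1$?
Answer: $569$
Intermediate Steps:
$V{\left(r \right)} = \left(1 + r\right) \left(6 + r\right)$ ($V{\left(r \right)} = \left(1 + \left(r + 0\right)\right) \left(r + 6\right) = \left(1 + r\right) \left(6 + r\right)$)
$Z{\left(-9,11 \right)} 155 + V{\left(7 \right)} = 3 \cdot 155 + \left(6 + 7^{2} + 7 \cdot 7\right) = 465 + \left(6 + 49 + 49\right) = 465 + 104 = 569$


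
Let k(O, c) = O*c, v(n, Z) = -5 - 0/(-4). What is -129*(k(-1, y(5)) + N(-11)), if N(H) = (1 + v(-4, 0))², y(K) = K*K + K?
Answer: 1806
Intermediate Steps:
v(n, Z) = -5 (v(n, Z) = -5 - 0*(-1)/4 = -5 - 1*0 = -5 + 0 = -5)
y(K) = K + K² (y(K) = K² + K = K + K²)
N(H) = 16 (N(H) = (1 - 5)² = (-4)² = 16)
-129*(k(-1, y(5)) + N(-11)) = -129*(-5*(1 + 5) + 16) = -129*(-5*6 + 16) = -129*(-1*30 + 16) = -129*(-30 + 16) = -129*(-14) = 1806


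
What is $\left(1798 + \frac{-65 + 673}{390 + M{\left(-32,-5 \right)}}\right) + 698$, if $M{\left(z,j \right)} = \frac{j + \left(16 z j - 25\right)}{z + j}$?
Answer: $\frac{7431224}{2975} \approx 2497.9$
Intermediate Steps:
$M{\left(z,j \right)} = \frac{-25 + j + 16 j z}{j + z}$ ($M{\left(z,j \right)} = \frac{j + \left(16 j z - 25\right)}{j + z} = \frac{j + \left(-25 + 16 j z\right)}{j + z} = \frac{-25 + j + 16 j z}{j + z}$)
$\left(1798 + \frac{-65 + 673}{390 + M{\left(-32,-5 \right)}}\right) + 698 = \left(1798 + \frac{-65 + 673}{390 + \frac{-25 - 5 + 16 \left(-5\right) \left(-32\right)}{-5 - 32}}\right) + 698 = \left(1798 + \frac{608}{390 + \frac{-25 - 5 + 2560}{-37}}\right) + 698 = \left(1798 + \frac{608}{390 - \frac{2530}{37}}\right) + 698 = \left(1798 + \frac{608}{\frac{11900}{37}}\right) + 698 = \left(1798 + 608 \cdot \frac{37}{11900}\right) + 698 = \left(1798 + \frac{5624}{2975}\right) + 698 = \frac{5354674}{2975} + 698 = \frac{7431224}{2975}$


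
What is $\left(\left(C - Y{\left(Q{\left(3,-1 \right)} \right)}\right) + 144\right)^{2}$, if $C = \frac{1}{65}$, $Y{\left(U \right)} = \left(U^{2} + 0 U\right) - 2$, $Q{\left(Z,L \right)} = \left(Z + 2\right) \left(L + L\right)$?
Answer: $\frac{8946081}{4225} \approx 2117.4$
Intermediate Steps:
$Q{\left(Z,L \right)} = 2 L \left(2 + Z\right)$ ($Q{\left(Z,L \right)} = \left(2 + Z\right) 2 L = 2 L \left(2 + Z\right)$)
$Y{\left(U \right)} = -2 + U^{2}$ ($Y{\left(U \right)} = \left(U^{2} + 0\right) - 2 = U^{2} - 2 = -2 + U^{2}$)
$C = \frac{1}{65} \approx 0.015385$
$\left(\left(C - Y{\left(Q{\left(3,-1 \right)} \right)}\right) + 144\right)^{2} = \left(\left(\frac{1}{65} - \left(-2 + \left(2 \left(-1\right) \left(2 + 3\right)\right)^{2}\right)\right) + 144\right)^{2} = \left(\left(\frac{1}{65} - \left(-2 + \left(2 \left(-1\right) 5\right)^{2}\right)\right) + 144\right)^{2} = \left(\left(\frac{1}{65} - \left(-2 + \left(-10\right)^{2}\right)\right) + 144\right)^{2} = \left(\left(\frac{1}{65} - \left(-2 + 100\right)\right) + 144\right)^{2} = \left(\left(\frac{1}{65} - 98\right) + 144\right)^{2} = \left(- \frac{6369}{65} + 144\right)^{2} = \left(\frac{2991}{65}\right)^{2} = \frac{8946081}{4225}$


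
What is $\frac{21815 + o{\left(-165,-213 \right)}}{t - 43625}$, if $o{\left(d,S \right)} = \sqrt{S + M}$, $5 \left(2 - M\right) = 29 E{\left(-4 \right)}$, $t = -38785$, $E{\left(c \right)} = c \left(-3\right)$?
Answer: $- \frac{4363}{16482} - \frac{i \sqrt{7015}}{412050} \approx -0.26471 - 0.00020327 i$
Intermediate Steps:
$E{\left(c \right)} = - 3 c$
$M = - \frac{338}{5}$ ($M = 2 - \frac{29 \left(\left(-3\right) \left(-4\right)\right)}{5} = 2 - \frac{29 \cdot 12}{5} = 2 - \frac{348}{5} = - \frac{338}{5} \approx -67.6$)
$o{\left(d,S \right)} = \sqrt{- \frac{338}{5} + S}$ ($o{\left(d,S \right)} = \sqrt{S - \frac{338}{5}} = \sqrt{- \frac{338}{5} + S}$)
$\frac{21815 + o{\left(-165,-213 \right)}}{t - 43625} = \frac{21815 + \frac{\sqrt{-1690 + 25 \left(-213\right)}}{5}}{-38785 - 43625} = \frac{21815 + \frac{\sqrt{-1690 - 5325}}{5}}{-82410} = \left(21815 + \frac{\sqrt{-7015}}{5}\right) \left(- \frac{1}{82410}\right) = \left(21815 + \frac{i \sqrt{7015}}{5}\right) \left(- \frac{1}{82410}\right) = - \frac{4363}{16482} - \frac{i \sqrt{7015}}{412050}$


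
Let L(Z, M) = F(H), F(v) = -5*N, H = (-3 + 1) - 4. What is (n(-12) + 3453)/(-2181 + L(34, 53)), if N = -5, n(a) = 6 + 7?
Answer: -1733/1078 ≈ -1.6076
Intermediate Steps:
n(a) = 13
H = -6 (H = -2 - 4 = -6)
F(v) = 25 (F(v) = -5*(-5) = 25)
L(Z, M) = 25
(n(-12) + 3453)/(-2181 + L(34, 53)) = (13 + 3453)/(-2181 + 25) = 3466/(-2156) = 3466*(-1/2156) = -1733/1078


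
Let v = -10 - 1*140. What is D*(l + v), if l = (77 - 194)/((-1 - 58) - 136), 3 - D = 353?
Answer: 52290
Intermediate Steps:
D = -350 (D = 3 - 1*353 = 3 - 353 = -350)
l = 3/5 (l = -117/(-59 - 136) = -117/(-195) = -117*(-1/195) = 3/5 ≈ 0.60000)
v = -150 (v = -10 - 140 = -150)
D*(l + v) = -350*(3/5 - 150) = -350*(-747/5) = 52290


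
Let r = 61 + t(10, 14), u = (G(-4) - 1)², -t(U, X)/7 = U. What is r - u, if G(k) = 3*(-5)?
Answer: -265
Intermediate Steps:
t(U, X) = -7*U
G(k) = -15
u = 256 (u = (-15 - 1)² = (-16)² = 256)
r = -9 (r = 61 - 7*10 = 61 - 70 = -9)
r - u = -9 - 1*256 = -9 - 256 = -265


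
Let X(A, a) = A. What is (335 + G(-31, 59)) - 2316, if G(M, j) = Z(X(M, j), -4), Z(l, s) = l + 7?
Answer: -2005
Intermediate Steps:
Z(l, s) = 7 + l
G(M, j) = 7 + M
(335 + G(-31, 59)) - 2316 = (335 + (7 - 31)) - 2316 = (335 - 24) - 2316 = 311 - 2316 = -2005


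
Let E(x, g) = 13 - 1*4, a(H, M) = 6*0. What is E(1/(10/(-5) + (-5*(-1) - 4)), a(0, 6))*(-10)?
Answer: -90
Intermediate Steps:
a(H, M) = 0
E(x, g) = 9 (E(x, g) = 13 - 4 = 9)
E(1/(10/(-5) + (-5*(-1) - 4)), a(0, 6))*(-10) = 9*(-10) = -90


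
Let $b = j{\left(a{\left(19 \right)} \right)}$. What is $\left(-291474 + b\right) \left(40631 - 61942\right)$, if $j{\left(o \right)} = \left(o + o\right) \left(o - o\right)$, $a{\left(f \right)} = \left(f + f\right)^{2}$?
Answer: $6211602414$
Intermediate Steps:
$a{\left(f \right)} = 4 f^{2}$ ($a{\left(f \right)} = \left(2 f\right)^{2} = 4 f^{2}$)
$j{\left(o \right)} = 0$ ($j{\left(o \right)} = 2 o 0 = 0$)
$b = 0$
$\left(-291474 + b\right) \left(40631 - 61942\right) = \left(-291474 + 0\right) \left(40631 - 61942\right) = \left(-291474\right) \left(-21311\right) = 6211602414$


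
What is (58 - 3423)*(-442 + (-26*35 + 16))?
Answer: 4495640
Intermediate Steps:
(58 - 3423)*(-442 + (-26*35 + 16)) = -3365*(-442 + (-910 + 16)) = -3365*(-442 - 894) = -3365*(-1336) = 4495640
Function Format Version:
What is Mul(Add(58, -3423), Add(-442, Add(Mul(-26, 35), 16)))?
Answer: 4495640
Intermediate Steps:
Mul(Add(58, -3423), Add(-442, Add(Mul(-26, 35), 16))) = Mul(-3365, Add(-442, Add(-910, 16))) = Mul(-3365, Add(-442, -894)) = Mul(-3365, -1336) = 4495640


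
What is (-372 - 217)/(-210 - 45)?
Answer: 589/255 ≈ 2.3098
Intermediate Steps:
(-372 - 217)/(-210 - 45) = -589/(-255) = -589*(-1/255) = 589/255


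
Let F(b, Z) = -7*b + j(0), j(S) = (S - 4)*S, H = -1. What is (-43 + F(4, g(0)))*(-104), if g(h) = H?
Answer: 7384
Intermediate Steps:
j(S) = S*(-4 + S) (j(S) = (-4 + S)*S = S*(-4 + S))
g(h) = -1
F(b, Z) = -7*b (F(b, Z) = -7*b + 0*(-4 + 0) = -7*b + 0*(-4) = -7*b + 0 = -7*b)
(-43 + F(4, g(0)))*(-104) = (-43 - 7*4)*(-104) = (-43 - 28)*(-104) = -71*(-104) = 7384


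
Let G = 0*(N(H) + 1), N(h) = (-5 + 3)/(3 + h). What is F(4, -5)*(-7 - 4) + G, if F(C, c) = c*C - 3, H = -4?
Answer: 253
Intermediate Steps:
F(C, c) = -3 + C*c (F(C, c) = C*c - 3 = -3 + C*c)
N(h) = -2/(3 + h)
G = 0 (G = 0*(-2/(3 - 4) + 1) = 0*(-2/(-1) + 1) = 0*(-2*(-1) + 1) = 0*(2 + 1) = 0*3 = 0)
F(4, -5)*(-7 - 4) + G = (-3 + 4*(-5))*(-7 - 4) + 0 = (-3 - 20)*(-11) + 0 = -23*(-11) + 0 = 253 + 0 = 253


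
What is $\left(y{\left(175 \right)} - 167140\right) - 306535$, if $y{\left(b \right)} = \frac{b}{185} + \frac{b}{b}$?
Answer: $- \frac{17525903}{37} \approx -4.7367 \cdot 10^{5}$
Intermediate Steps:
$y{\left(b \right)} = 1 + \frac{b}{185}$ ($y{\left(b \right)} = b \frac{1}{185} + 1 = \frac{b}{185} + 1 = 1 + \frac{b}{185}$)
$\left(y{\left(175 \right)} - 167140\right) - 306535 = \left(\left(1 + \frac{1}{185} \cdot 175\right) - 167140\right) - 306535 = \left(\left(1 + \frac{35}{37}\right) - 167140\right) - 306535 = \left(\frac{72}{37} - 167140\right) - 306535 = - \frac{6184108}{37} - 306535 = - \frac{17525903}{37}$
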